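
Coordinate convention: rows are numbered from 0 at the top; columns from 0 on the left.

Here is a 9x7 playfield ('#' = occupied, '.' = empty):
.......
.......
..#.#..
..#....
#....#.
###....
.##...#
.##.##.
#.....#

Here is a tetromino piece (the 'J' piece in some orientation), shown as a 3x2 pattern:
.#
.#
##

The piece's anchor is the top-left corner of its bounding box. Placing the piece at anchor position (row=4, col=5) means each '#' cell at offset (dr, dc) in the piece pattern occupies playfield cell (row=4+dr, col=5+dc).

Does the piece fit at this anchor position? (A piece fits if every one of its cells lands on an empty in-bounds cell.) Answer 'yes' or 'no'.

Answer: no

Derivation:
Check each piece cell at anchor (4, 5):
  offset (0,1) -> (4,6): empty -> OK
  offset (1,1) -> (5,6): empty -> OK
  offset (2,0) -> (6,5): empty -> OK
  offset (2,1) -> (6,6): occupied ('#') -> FAIL
All cells valid: no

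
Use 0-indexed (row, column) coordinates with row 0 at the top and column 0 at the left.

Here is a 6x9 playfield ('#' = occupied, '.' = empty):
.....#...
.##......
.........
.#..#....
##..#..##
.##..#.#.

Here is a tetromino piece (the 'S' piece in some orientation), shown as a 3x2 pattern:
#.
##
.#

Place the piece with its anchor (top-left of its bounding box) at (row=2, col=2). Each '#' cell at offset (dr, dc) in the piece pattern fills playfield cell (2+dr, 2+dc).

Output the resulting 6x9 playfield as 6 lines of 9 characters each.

Answer: .....#...
.##......
..#......
.####....
##.##..##
.##..#.#.

Derivation:
Fill (2+0,2+0) = (2,2)
Fill (2+1,2+0) = (3,2)
Fill (2+1,2+1) = (3,3)
Fill (2+2,2+1) = (4,3)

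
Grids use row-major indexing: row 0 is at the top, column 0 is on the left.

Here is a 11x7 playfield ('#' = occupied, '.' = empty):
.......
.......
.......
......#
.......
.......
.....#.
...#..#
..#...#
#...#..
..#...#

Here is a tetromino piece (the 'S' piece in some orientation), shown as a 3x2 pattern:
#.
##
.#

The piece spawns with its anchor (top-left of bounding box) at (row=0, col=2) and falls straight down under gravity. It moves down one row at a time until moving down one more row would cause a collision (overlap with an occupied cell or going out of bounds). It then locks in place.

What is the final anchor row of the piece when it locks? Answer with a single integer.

Answer: 4

Derivation:
Spawn at (row=0, col=2). Try each row:
  row 0: fits
  row 1: fits
  row 2: fits
  row 3: fits
  row 4: fits
  row 5: blocked -> lock at row 4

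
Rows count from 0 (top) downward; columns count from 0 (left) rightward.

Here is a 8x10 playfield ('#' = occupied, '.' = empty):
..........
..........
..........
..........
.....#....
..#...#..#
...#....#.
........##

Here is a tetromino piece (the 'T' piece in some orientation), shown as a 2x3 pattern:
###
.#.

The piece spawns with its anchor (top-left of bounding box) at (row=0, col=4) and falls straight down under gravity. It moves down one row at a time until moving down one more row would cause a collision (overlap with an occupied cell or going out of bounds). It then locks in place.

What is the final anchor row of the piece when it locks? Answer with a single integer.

Answer: 2

Derivation:
Spawn at (row=0, col=4). Try each row:
  row 0: fits
  row 1: fits
  row 2: fits
  row 3: blocked -> lock at row 2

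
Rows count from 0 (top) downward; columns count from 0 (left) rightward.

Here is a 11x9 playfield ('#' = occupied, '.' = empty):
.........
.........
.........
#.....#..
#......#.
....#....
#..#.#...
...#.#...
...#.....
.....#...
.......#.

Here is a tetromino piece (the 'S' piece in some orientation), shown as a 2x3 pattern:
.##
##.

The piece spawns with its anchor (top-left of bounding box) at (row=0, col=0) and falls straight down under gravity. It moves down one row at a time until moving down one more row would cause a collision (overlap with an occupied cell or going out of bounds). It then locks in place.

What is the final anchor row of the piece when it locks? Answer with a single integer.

Answer: 1

Derivation:
Spawn at (row=0, col=0). Try each row:
  row 0: fits
  row 1: fits
  row 2: blocked -> lock at row 1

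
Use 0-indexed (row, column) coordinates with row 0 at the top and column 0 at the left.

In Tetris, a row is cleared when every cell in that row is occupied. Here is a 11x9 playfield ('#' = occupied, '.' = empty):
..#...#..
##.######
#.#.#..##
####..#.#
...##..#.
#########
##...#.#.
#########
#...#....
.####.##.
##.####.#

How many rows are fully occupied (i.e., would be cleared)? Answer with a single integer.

Check each row:
  row 0: 7 empty cells -> not full
  row 1: 1 empty cell -> not full
  row 2: 4 empty cells -> not full
  row 3: 3 empty cells -> not full
  row 4: 6 empty cells -> not full
  row 5: 0 empty cells -> FULL (clear)
  row 6: 5 empty cells -> not full
  row 7: 0 empty cells -> FULL (clear)
  row 8: 7 empty cells -> not full
  row 9: 3 empty cells -> not full
  row 10: 2 empty cells -> not full
Total rows cleared: 2

Answer: 2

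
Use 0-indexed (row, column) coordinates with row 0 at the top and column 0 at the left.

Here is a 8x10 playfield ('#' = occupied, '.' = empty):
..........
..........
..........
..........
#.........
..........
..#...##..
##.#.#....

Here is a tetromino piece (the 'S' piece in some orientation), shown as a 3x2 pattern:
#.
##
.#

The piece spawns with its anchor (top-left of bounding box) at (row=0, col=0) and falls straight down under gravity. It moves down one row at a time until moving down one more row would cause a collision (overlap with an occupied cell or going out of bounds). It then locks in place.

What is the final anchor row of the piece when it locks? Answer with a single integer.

Spawn at (row=0, col=0). Try each row:
  row 0: fits
  row 1: fits
  row 2: fits
  row 3: blocked -> lock at row 2

Answer: 2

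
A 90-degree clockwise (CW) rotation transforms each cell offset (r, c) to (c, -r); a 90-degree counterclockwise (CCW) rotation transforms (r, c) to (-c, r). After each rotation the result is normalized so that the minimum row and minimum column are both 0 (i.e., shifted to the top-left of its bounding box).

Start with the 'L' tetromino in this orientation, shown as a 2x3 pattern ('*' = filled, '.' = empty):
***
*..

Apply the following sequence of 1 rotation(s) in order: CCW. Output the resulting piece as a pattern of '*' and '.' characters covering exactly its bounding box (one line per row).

Start:
***
*..
After rotation 1 (CCW):
*.
*.
**

Answer: *.
*.
**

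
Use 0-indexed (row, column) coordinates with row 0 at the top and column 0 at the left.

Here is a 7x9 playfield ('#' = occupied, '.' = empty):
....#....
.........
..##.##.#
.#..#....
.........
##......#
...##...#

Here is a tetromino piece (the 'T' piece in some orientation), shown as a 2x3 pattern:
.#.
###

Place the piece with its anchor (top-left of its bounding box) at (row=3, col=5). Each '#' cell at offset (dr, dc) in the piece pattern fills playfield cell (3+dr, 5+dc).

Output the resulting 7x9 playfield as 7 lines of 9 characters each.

Answer: ....#....
.........
..##.##.#
.#..#.#..
.....###.
##......#
...##...#

Derivation:
Fill (3+0,5+1) = (3,6)
Fill (3+1,5+0) = (4,5)
Fill (3+1,5+1) = (4,6)
Fill (3+1,5+2) = (4,7)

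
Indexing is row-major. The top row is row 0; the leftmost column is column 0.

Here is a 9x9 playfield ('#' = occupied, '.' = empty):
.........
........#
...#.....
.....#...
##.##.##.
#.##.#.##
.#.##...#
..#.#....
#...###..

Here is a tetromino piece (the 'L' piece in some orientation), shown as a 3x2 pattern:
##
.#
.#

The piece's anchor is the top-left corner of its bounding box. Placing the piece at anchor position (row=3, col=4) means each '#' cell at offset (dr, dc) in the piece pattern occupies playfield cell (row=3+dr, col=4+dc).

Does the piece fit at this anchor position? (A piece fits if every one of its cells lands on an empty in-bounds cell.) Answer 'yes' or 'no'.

Check each piece cell at anchor (3, 4):
  offset (0,0) -> (3,4): empty -> OK
  offset (0,1) -> (3,5): occupied ('#') -> FAIL
  offset (1,1) -> (4,5): empty -> OK
  offset (2,1) -> (5,5): occupied ('#') -> FAIL
All cells valid: no

Answer: no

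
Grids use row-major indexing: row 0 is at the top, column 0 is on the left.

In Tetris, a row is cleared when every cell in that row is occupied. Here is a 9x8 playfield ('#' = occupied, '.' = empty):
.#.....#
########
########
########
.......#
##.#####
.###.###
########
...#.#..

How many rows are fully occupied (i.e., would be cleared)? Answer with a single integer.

Answer: 4

Derivation:
Check each row:
  row 0: 6 empty cells -> not full
  row 1: 0 empty cells -> FULL (clear)
  row 2: 0 empty cells -> FULL (clear)
  row 3: 0 empty cells -> FULL (clear)
  row 4: 7 empty cells -> not full
  row 5: 1 empty cell -> not full
  row 6: 2 empty cells -> not full
  row 7: 0 empty cells -> FULL (clear)
  row 8: 6 empty cells -> not full
Total rows cleared: 4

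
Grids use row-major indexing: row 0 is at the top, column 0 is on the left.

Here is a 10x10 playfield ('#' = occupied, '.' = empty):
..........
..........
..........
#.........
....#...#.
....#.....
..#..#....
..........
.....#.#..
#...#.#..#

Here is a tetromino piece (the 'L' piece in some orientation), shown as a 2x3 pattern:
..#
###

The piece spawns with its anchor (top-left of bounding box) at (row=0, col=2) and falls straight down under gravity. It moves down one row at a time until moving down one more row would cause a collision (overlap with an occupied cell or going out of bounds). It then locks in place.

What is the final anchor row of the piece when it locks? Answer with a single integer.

Spawn at (row=0, col=2). Try each row:
  row 0: fits
  row 1: fits
  row 2: fits
  row 3: blocked -> lock at row 2

Answer: 2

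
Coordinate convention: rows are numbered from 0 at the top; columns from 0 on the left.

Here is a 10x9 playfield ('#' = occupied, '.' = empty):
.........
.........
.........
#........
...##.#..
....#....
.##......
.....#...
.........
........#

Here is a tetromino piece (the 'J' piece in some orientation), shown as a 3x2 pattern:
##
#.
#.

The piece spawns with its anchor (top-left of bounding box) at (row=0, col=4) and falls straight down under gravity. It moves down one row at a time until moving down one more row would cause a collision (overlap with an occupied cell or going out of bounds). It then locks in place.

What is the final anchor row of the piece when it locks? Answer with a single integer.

Answer: 1

Derivation:
Spawn at (row=0, col=4). Try each row:
  row 0: fits
  row 1: fits
  row 2: blocked -> lock at row 1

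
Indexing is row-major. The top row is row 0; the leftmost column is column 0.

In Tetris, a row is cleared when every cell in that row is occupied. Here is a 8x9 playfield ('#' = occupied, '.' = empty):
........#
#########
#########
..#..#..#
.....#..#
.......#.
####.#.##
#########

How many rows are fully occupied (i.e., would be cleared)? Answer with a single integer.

Answer: 3

Derivation:
Check each row:
  row 0: 8 empty cells -> not full
  row 1: 0 empty cells -> FULL (clear)
  row 2: 0 empty cells -> FULL (clear)
  row 3: 6 empty cells -> not full
  row 4: 7 empty cells -> not full
  row 5: 8 empty cells -> not full
  row 6: 2 empty cells -> not full
  row 7: 0 empty cells -> FULL (clear)
Total rows cleared: 3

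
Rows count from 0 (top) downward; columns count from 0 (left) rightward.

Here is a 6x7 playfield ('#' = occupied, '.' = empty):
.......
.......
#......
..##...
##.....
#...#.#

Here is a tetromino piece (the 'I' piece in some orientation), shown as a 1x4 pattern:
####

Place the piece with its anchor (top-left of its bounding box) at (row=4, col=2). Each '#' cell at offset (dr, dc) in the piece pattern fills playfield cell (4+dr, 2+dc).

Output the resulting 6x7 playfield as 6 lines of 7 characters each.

Answer: .......
.......
#......
..##...
######.
#...#.#

Derivation:
Fill (4+0,2+0) = (4,2)
Fill (4+0,2+1) = (4,3)
Fill (4+0,2+2) = (4,4)
Fill (4+0,2+3) = (4,5)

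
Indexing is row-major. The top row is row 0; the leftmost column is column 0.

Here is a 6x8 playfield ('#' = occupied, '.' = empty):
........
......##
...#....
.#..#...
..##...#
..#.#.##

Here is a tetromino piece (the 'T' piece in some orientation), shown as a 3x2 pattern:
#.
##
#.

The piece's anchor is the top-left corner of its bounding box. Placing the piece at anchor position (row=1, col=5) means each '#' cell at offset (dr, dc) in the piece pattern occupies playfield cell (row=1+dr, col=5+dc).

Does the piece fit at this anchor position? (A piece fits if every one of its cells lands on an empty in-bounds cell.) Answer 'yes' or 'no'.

Check each piece cell at anchor (1, 5):
  offset (0,0) -> (1,5): empty -> OK
  offset (1,0) -> (2,5): empty -> OK
  offset (1,1) -> (2,6): empty -> OK
  offset (2,0) -> (3,5): empty -> OK
All cells valid: yes

Answer: yes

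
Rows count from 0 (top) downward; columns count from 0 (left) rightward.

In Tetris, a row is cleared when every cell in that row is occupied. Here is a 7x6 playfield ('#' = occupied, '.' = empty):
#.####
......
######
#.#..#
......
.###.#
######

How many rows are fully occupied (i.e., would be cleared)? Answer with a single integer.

Answer: 2

Derivation:
Check each row:
  row 0: 1 empty cell -> not full
  row 1: 6 empty cells -> not full
  row 2: 0 empty cells -> FULL (clear)
  row 3: 3 empty cells -> not full
  row 4: 6 empty cells -> not full
  row 5: 2 empty cells -> not full
  row 6: 0 empty cells -> FULL (clear)
Total rows cleared: 2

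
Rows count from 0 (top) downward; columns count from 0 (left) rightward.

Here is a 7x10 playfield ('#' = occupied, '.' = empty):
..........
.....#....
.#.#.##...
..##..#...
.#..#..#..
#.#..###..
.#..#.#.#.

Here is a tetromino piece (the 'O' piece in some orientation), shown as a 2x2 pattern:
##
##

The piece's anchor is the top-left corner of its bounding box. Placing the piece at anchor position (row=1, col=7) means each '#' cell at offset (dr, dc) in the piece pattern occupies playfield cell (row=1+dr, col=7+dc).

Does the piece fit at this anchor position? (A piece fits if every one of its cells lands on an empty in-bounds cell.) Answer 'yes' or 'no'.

Check each piece cell at anchor (1, 7):
  offset (0,0) -> (1,7): empty -> OK
  offset (0,1) -> (1,8): empty -> OK
  offset (1,0) -> (2,7): empty -> OK
  offset (1,1) -> (2,8): empty -> OK
All cells valid: yes

Answer: yes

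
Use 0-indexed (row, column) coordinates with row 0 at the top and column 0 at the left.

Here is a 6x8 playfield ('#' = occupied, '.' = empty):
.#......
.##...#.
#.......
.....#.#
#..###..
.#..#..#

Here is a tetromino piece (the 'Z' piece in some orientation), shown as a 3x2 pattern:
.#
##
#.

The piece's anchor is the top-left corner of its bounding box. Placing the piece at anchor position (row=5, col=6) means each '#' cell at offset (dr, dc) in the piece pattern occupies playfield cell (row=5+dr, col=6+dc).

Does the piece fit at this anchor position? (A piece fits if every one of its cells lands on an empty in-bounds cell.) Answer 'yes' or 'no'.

Check each piece cell at anchor (5, 6):
  offset (0,1) -> (5,7): occupied ('#') -> FAIL
  offset (1,0) -> (6,6): out of bounds -> FAIL
  offset (1,1) -> (6,7): out of bounds -> FAIL
  offset (2,0) -> (7,6): out of bounds -> FAIL
All cells valid: no

Answer: no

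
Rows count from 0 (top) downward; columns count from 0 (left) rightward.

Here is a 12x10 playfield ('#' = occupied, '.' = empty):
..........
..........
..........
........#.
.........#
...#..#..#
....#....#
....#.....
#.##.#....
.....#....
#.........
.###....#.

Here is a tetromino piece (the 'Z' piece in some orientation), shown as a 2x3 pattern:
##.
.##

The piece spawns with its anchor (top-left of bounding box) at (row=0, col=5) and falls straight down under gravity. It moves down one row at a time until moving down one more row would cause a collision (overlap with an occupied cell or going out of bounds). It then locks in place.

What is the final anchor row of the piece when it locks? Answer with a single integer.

Answer: 3

Derivation:
Spawn at (row=0, col=5). Try each row:
  row 0: fits
  row 1: fits
  row 2: fits
  row 3: fits
  row 4: blocked -> lock at row 3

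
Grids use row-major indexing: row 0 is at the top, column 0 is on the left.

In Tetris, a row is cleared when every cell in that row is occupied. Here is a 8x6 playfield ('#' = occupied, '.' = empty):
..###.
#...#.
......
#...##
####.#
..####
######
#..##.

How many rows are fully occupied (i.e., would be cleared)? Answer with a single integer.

Answer: 1

Derivation:
Check each row:
  row 0: 3 empty cells -> not full
  row 1: 4 empty cells -> not full
  row 2: 6 empty cells -> not full
  row 3: 3 empty cells -> not full
  row 4: 1 empty cell -> not full
  row 5: 2 empty cells -> not full
  row 6: 0 empty cells -> FULL (clear)
  row 7: 3 empty cells -> not full
Total rows cleared: 1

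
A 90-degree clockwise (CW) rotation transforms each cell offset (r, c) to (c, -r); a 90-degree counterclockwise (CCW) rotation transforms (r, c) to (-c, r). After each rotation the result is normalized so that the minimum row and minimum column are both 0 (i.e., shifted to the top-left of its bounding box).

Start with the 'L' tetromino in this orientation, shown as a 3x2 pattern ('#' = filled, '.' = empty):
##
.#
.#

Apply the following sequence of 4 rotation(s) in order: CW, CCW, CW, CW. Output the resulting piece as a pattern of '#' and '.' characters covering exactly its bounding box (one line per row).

Start:
##
.#
.#
After rotation 1 (CW):
..#
###
After rotation 2 (CCW):
##
.#
.#
After rotation 3 (CW):
..#
###
After rotation 4 (CW):
#.
#.
##

Answer: #.
#.
##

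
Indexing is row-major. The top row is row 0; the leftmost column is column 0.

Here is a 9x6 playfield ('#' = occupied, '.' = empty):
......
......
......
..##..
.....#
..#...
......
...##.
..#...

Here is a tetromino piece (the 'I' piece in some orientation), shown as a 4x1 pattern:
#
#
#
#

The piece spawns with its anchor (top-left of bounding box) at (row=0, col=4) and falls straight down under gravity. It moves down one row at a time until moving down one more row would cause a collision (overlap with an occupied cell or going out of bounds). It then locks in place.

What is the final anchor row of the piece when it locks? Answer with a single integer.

Answer: 3

Derivation:
Spawn at (row=0, col=4). Try each row:
  row 0: fits
  row 1: fits
  row 2: fits
  row 3: fits
  row 4: blocked -> lock at row 3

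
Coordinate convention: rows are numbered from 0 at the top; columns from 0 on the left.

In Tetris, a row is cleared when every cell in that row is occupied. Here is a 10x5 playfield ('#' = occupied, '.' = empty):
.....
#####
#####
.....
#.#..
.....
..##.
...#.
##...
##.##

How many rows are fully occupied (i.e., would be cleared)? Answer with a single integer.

Check each row:
  row 0: 5 empty cells -> not full
  row 1: 0 empty cells -> FULL (clear)
  row 2: 0 empty cells -> FULL (clear)
  row 3: 5 empty cells -> not full
  row 4: 3 empty cells -> not full
  row 5: 5 empty cells -> not full
  row 6: 3 empty cells -> not full
  row 7: 4 empty cells -> not full
  row 8: 3 empty cells -> not full
  row 9: 1 empty cell -> not full
Total rows cleared: 2

Answer: 2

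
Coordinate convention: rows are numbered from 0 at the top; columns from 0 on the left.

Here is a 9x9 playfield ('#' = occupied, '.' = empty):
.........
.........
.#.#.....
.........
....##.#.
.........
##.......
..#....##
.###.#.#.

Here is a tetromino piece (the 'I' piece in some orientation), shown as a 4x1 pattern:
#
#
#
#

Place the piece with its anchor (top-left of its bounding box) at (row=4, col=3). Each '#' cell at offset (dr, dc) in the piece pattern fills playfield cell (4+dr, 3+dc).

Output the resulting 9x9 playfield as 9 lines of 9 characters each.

Answer: .........
.........
.#.#.....
.........
...###.#.
...#.....
##.#.....
..##...##
.###.#.#.

Derivation:
Fill (4+0,3+0) = (4,3)
Fill (4+1,3+0) = (5,3)
Fill (4+2,3+0) = (6,3)
Fill (4+3,3+0) = (7,3)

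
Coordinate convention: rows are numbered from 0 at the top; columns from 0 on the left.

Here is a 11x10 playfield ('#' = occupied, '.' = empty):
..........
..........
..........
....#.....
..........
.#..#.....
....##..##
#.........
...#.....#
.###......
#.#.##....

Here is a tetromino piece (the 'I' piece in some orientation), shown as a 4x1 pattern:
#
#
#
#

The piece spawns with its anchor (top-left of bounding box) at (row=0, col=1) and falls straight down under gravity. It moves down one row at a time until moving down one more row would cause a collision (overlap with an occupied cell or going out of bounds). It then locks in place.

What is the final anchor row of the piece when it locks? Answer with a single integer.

Answer: 1

Derivation:
Spawn at (row=0, col=1). Try each row:
  row 0: fits
  row 1: fits
  row 2: blocked -> lock at row 1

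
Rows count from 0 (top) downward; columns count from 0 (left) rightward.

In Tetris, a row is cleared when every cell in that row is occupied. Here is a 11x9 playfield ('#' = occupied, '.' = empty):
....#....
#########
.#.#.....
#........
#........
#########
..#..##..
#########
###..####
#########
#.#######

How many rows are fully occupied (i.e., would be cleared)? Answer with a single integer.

Check each row:
  row 0: 8 empty cells -> not full
  row 1: 0 empty cells -> FULL (clear)
  row 2: 7 empty cells -> not full
  row 3: 8 empty cells -> not full
  row 4: 8 empty cells -> not full
  row 5: 0 empty cells -> FULL (clear)
  row 6: 6 empty cells -> not full
  row 7: 0 empty cells -> FULL (clear)
  row 8: 2 empty cells -> not full
  row 9: 0 empty cells -> FULL (clear)
  row 10: 1 empty cell -> not full
Total rows cleared: 4

Answer: 4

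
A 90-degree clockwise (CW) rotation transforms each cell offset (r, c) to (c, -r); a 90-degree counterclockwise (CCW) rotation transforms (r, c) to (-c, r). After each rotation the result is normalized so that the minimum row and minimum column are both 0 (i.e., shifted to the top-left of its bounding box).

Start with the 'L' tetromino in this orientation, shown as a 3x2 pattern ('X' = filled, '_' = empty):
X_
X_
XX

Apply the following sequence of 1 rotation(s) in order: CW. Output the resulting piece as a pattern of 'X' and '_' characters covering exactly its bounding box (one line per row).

Answer: XXX
X__

Derivation:
Start:
X_
X_
XX
After rotation 1 (CW):
XXX
X__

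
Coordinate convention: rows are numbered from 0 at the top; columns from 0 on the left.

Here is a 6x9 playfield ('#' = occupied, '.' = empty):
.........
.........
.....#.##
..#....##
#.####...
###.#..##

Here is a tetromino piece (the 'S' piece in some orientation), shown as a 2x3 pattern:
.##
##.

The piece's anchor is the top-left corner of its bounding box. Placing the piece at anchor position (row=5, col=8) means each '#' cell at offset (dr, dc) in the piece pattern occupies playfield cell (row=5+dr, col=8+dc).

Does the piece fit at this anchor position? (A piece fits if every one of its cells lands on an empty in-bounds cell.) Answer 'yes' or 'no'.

Check each piece cell at anchor (5, 8):
  offset (0,1) -> (5,9): out of bounds -> FAIL
  offset (0,2) -> (5,10): out of bounds -> FAIL
  offset (1,0) -> (6,8): out of bounds -> FAIL
  offset (1,1) -> (6,9): out of bounds -> FAIL
All cells valid: no

Answer: no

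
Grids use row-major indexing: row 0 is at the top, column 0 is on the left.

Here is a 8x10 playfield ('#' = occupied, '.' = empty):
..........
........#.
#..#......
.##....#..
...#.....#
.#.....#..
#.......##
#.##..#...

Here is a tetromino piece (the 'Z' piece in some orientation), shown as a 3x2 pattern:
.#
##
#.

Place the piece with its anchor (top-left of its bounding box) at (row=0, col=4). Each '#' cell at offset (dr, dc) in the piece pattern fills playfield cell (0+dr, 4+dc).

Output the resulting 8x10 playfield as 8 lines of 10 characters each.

Fill (0+0,4+1) = (0,5)
Fill (0+1,4+0) = (1,4)
Fill (0+1,4+1) = (1,5)
Fill (0+2,4+0) = (2,4)

Answer: .....#....
....##..#.
#..##.....
.##....#..
...#.....#
.#.....#..
#.......##
#.##..#...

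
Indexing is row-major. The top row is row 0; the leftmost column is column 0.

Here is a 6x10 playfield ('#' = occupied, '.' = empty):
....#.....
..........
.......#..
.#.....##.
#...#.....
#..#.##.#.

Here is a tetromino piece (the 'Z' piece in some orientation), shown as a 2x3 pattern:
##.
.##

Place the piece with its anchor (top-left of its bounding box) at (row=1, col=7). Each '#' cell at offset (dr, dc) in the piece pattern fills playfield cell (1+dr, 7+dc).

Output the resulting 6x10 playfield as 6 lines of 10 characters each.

Fill (1+0,7+0) = (1,7)
Fill (1+0,7+1) = (1,8)
Fill (1+1,7+1) = (2,8)
Fill (1+1,7+2) = (2,9)

Answer: ....#.....
.......##.
.......###
.#.....##.
#...#.....
#..#.##.#.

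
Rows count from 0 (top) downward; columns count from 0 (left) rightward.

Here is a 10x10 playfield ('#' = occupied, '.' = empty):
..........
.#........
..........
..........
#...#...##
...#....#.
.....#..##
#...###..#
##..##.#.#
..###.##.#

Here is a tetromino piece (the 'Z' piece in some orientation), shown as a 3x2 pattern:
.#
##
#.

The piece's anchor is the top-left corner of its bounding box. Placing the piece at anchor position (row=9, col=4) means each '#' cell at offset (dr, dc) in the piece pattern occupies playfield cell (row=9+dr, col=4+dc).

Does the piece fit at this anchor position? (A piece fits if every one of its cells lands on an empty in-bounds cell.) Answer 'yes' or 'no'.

Check each piece cell at anchor (9, 4):
  offset (0,1) -> (9,5): empty -> OK
  offset (1,0) -> (10,4): out of bounds -> FAIL
  offset (1,1) -> (10,5): out of bounds -> FAIL
  offset (2,0) -> (11,4): out of bounds -> FAIL
All cells valid: no

Answer: no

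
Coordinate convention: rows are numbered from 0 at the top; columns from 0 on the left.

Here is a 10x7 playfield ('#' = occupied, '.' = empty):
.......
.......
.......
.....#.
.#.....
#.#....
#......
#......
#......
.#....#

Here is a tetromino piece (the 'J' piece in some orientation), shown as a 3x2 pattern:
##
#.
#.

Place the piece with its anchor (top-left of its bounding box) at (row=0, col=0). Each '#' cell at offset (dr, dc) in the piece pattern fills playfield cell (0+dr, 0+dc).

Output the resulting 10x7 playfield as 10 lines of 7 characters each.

Answer: ##.....
#......
#......
.....#.
.#.....
#.#....
#......
#......
#......
.#....#

Derivation:
Fill (0+0,0+0) = (0,0)
Fill (0+0,0+1) = (0,1)
Fill (0+1,0+0) = (1,0)
Fill (0+2,0+0) = (2,0)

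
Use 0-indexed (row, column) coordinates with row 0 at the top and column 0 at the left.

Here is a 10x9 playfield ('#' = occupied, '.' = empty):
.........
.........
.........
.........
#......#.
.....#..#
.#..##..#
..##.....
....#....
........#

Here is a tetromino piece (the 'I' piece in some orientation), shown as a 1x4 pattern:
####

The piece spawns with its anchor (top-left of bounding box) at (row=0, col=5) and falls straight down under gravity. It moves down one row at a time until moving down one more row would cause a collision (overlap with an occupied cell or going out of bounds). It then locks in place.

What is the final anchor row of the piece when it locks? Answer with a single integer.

Answer: 3

Derivation:
Spawn at (row=0, col=5). Try each row:
  row 0: fits
  row 1: fits
  row 2: fits
  row 3: fits
  row 4: blocked -> lock at row 3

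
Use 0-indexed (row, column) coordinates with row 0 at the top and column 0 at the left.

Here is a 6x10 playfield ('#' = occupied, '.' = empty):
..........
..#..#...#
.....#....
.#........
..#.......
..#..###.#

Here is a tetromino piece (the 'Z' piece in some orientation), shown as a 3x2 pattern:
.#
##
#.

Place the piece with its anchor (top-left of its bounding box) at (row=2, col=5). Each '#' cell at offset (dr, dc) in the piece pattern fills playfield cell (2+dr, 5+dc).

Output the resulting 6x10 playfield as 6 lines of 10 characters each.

Answer: ..........
..#..#...#
.....##...
.#...##...
..#..#....
..#..###.#

Derivation:
Fill (2+0,5+1) = (2,6)
Fill (2+1,5+0) = (3,5)
Fill (2+1,5+1) = (3,6)
Fill (2+2,5+0) = (4,5)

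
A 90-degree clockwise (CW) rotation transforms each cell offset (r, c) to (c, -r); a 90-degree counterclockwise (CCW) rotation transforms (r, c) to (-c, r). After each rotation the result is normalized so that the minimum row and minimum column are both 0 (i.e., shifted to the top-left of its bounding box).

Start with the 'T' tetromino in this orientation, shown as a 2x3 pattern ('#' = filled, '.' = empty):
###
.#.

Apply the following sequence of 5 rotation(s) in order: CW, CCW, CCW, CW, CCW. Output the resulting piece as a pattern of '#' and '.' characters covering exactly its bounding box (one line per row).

Answer: #.
##
#.

Derivation:
Start:
###
.#.
After rotation 1 (CW):
.#
##
.#
After rotation 2 (CCW):
###
.#.
After rotation 3 (CCW):
#.
##
#.
After rotation 4 (CW):
###
.#.
After rotation 5 (CCW):
#.
##
#.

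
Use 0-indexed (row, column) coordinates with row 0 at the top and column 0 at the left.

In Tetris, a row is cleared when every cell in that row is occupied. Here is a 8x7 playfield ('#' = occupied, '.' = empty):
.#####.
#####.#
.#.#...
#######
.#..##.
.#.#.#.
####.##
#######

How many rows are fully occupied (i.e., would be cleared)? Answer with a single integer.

Check each row:
  row 0: 2 empty cells -> not full
  row 1: 1 empty cell -> not full
  row 2: 5 empty cells -> not full
  row 3: 0 empty cells -> FULL (clear)
  row 4: 4 empty cells -> not full
  row 5: 4 empty cells -> not full
  row 6: 1 empty cell -> not full
  row 7: 0 empty cells -> FULL (clear)
Total rows cleared: 2

Answer: 2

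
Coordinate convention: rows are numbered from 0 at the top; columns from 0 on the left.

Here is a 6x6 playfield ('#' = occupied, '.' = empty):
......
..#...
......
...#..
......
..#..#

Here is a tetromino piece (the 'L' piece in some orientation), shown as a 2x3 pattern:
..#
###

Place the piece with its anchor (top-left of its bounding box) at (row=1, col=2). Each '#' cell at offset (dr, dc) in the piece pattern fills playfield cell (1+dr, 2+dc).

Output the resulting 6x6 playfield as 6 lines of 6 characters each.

Answer: ......
..#.#.
..###.
...#..
......
..#..#

Derivation:
Fill (1+0,2+2) = (1,4)
Fill (1+1,2+0) = (2,2)
Fill (1+1,2+1) = (2,3)
Fill (1+1,2+2) = (2,4)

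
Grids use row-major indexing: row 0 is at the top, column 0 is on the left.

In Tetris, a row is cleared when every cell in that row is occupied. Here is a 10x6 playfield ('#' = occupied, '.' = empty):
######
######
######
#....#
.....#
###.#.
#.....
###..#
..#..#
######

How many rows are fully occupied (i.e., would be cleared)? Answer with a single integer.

Answer: 4

Derivation:
Check each row:
  row 0: 0 empty cells -> FULL (clear)
  row 1: 0 empty cells -> FULL (clear)
  row 2: 0 empty cells -> FULL (clear)
  row 3: 4 empty cells -> not full
  row 4: 5 empty cells -> not full
  row 5: 2 empty cells -> not full
  row 6: 5 empty cells -> not full
  row 7: 2 empty cells -> not full
  row 8: 4 empty cells -> not full
  row 9: 0 empty cells -> FULL (clear)
Total rows cleared: 4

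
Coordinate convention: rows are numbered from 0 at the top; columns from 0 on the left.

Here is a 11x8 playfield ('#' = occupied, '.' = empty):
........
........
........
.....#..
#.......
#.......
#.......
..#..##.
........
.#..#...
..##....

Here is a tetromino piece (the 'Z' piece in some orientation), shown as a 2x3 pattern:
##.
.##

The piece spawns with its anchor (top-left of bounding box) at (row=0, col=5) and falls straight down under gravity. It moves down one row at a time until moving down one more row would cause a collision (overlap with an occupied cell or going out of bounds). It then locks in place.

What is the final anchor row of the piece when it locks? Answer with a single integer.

Answer: 2

Derivation:
Spawn at (row=0, col=5). Try each row:
  row 0: fits
  row 1: fits
  row 2: fits
  row 3: blocked -> lock at row 2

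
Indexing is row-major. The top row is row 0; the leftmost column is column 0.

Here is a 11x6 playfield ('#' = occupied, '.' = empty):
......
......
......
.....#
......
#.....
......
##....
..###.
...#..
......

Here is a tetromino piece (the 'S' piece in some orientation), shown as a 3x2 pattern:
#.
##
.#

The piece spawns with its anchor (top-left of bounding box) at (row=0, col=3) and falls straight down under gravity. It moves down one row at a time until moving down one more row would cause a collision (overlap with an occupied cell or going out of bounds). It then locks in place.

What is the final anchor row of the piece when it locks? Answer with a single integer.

Spawn at (row=0, col=3). Try each row:
  row 0: fits
  row 1: fits
  row 2: fits
  row 3: fits
  row 4: fits
  row 5: fits
  row 6: blocked -> lock at row 5

Answer: 5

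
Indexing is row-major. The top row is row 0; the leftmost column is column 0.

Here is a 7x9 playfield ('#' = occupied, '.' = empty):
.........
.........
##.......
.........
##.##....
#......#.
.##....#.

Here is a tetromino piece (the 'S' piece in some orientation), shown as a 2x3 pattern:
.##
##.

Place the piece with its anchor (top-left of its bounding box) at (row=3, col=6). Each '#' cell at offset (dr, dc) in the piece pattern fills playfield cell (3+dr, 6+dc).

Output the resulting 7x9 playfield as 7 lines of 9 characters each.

Fill (3+0,6+1) = (3,7)
Fill (3+0,6+2) = (3,8)
Fill (3+1,6+0) = (4,6)
Fill (3+1,6+1) = (4,7)

Answer: .........
.........
##.......
.......##
##.##.##.
#......#.
.##....#.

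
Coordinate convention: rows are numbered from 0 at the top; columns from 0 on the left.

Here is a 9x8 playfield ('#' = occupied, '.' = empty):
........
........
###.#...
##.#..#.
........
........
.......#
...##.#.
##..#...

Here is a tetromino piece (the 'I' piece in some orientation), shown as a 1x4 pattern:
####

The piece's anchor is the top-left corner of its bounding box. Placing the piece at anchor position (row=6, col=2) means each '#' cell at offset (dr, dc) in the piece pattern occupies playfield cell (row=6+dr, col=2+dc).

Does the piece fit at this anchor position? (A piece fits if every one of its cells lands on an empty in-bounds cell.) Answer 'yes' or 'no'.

Answer: yes

Derivation:
Check each piece cell at anchor (6, 2):
  offset (0,0) -> (6,2): empty -> OK
  offset (0,1) -> (6,3): empty -> OK
  offset (0,2) -> (6,4): empty -> OK
  offset (0,3) -> (6,5): empty -> OK
All cells valid: yes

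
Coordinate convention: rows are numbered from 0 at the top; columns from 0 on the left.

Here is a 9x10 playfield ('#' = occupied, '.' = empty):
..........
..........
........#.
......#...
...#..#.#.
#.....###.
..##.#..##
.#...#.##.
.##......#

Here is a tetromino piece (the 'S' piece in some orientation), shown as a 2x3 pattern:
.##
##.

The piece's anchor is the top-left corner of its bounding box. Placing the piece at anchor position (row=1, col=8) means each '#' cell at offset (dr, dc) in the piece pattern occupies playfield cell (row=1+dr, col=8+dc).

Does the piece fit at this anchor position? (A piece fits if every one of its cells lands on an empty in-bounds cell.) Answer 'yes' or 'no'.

Check each piece cell at anchor (1, 8):
  offset (0,1) -> (1,9): empty -> OK
  offset (0,2) -> (1,10): out of bounds -> FAIL
  offset (1,0) -> (2,8): occupied ('#') -> FAIL
  offset (1,1) -> (2,9): empty -> OK
All cells valid: no

Answer: no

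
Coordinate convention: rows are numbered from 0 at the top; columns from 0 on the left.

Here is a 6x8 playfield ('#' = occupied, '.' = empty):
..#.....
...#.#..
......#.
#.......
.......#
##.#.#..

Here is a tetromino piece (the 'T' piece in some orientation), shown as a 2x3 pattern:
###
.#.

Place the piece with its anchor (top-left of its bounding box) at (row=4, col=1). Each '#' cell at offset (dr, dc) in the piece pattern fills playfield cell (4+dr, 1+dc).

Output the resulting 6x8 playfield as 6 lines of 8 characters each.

Answer: ..#.....
...#.#..
......#.
#.......
.###...#
####.#..

Derivation:
Fill (4+0,1+0) = (4,1)
Fill (4+0,1+1) = (4,2)
Fill (4+0,1+2) = (4,3)
Fill (4+1,1+1) = (5,2)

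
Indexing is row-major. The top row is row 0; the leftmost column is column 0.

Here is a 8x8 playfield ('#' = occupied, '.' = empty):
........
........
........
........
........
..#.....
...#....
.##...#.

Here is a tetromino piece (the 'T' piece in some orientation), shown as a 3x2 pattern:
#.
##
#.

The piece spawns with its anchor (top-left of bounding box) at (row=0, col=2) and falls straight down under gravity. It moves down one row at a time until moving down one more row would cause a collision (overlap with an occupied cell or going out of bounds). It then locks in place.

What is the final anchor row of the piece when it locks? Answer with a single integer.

Spawn at (row=0, col=2). Try each row:
  row 0: fits
  row 1: fits
  row 2: fits
  row 3: blocked -> lock at row 2

Answer: 2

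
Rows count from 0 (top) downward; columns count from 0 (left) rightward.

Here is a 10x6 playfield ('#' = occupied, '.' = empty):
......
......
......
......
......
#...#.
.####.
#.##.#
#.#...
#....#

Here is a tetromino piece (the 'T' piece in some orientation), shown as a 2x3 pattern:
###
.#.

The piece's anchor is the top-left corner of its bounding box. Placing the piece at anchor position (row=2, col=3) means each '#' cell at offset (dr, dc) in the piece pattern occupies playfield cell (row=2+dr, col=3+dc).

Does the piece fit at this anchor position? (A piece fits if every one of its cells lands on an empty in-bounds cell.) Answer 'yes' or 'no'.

Answer: yes

Derivation:
Check each piece cell at anchor (2, 3):
  offset (0,0) -> (2,3): empty -> OK
  offset (0,1) -> (2,4): empty -> OK
  offset (0,2) -> (2,5): empty -> OK
  offset (1,1) -> (3,4): empty -> OK
All cells valid: yes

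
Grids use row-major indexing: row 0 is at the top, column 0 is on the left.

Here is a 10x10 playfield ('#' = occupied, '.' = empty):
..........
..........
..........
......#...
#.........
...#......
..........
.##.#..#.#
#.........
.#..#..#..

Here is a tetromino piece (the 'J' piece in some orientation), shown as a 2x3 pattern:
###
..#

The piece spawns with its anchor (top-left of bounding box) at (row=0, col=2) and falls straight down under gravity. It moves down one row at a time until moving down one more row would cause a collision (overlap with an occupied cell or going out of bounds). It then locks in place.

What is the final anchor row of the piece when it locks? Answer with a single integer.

Answer: 4

Derivation:
Spawn at (row=0, col=2). Try each row:
  row 0: fits
  row 1: fits
  row 2: fits
  row 3: fits
  row 4: fits
  row 5: blocked -> lock at row 4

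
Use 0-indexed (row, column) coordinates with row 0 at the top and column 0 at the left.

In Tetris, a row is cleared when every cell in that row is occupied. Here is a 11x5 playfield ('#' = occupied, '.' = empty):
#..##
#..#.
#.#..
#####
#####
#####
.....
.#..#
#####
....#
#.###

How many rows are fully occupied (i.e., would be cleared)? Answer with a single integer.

Check each row:
  row 0: 2 empty cells -> not full
  row 1: 3 empty cells -> not full
  row 2: 3 empty cells -> not full
  row 3: 0 empty cells -> FULL (clear)
  row 4: 0 empty cells -> FULL (clear)
  row 5: 0 empty cells -> FULL (clear)
  row 6: 5 empty cells -> not full
  row 7: 3 empty cells -> not full
  row 8: 0 empty cells -> FULL (clear)
  row 9: 4 empty cells -> not full
  row 10: 1 empty cell -> not full
Total rows cleared: 4

Answer: 4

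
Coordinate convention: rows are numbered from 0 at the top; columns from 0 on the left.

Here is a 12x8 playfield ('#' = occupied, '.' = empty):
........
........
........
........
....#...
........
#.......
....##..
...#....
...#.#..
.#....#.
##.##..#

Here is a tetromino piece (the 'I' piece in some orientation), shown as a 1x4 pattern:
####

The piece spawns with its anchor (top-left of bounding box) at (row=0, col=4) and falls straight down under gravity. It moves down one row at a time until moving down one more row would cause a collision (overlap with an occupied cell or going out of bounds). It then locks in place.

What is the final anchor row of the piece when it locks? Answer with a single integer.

Spawn at (row=0, col=4). Try each row:
  row 0: fits
  row 1: fits
  row 2: fits
  row 3: fits
  row 4: blocked -> lock at row 3

Answer: 3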